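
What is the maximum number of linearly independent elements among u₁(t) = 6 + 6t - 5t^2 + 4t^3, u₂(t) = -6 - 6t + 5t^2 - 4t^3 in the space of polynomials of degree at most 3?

Use coordinates relative to {1, t, …, t^3}.
Apply Gaussian elimination to the matrix whose rows are u₁, u₂.
There is 1 pivot column, so rank = 1.

1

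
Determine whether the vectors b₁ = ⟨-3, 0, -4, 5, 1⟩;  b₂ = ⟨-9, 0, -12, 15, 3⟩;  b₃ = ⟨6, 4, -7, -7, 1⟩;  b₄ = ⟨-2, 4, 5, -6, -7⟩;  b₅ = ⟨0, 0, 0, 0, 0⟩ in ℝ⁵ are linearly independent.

linearly dependent

One of the vectors is the zero vector, so the set is linearly dependent.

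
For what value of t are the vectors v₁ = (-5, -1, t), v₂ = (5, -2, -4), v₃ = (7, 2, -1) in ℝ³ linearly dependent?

t = 9/8

Place the vectors as rows of a 3×3 matrix; dependence ⇔ determinant zero.
The determinant works out to 24*t - 27.
This vanishes exactly when t = 9/8.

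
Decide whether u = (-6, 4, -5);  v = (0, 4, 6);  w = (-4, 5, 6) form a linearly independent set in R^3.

linearly independent

Place the vectors as rows of a 3×3 matrix and reduce to echelon form.
The reduction yields 3 nonzero rows, so the rank is 3.
Since rank = 3 (the number of vectors), the set is linearly independent.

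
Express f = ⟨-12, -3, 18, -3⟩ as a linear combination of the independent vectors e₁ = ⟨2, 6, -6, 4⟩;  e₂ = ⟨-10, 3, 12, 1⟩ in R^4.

Write f = α₁e₁ + α₂e₂ and equate components.
Back-substitution yields (α₁, α₂) = (-1, 1).

f = -e₁ + e₂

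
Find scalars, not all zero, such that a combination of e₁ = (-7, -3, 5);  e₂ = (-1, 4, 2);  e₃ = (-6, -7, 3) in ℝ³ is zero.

e₁ - e₂ - e₃ = 0

Solve the homogeneous system with e₁, e₂, e₃ as columns by row-reducing the coefficient matrix.
The free variable yields coefficients (1, -1, -1) (any nonzero multiple also works).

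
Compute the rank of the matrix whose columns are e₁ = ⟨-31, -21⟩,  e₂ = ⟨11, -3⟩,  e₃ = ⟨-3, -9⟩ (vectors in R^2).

rank 2

Put the 2×3 matrix [e₁|e₂|e₃] into echelon form.
Exactly 2 pivots survive; hence the rank is 2.
(With 3 elements in a 2-dimensional space the rank is at most 2.)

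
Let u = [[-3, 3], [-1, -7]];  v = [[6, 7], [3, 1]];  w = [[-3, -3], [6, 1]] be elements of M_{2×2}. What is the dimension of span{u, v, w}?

Pass to coordinate vectors with respect to the basis {E₁₁, E₁₂, E₂₁, E₂₂}.
Apply Gaussian elimination to the matrix whose rows are u, v, w.
Reduction leaves 3 leading entries, giving rank 3.

3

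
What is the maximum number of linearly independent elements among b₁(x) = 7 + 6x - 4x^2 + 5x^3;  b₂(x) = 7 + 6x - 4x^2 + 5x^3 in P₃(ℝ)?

Use coordinates relative to {1, x, …, x^3}.
Row-reduce the 2×4 matrix with these as rows.
The echelon form has 1 nonzero row, so the rank is 1.

1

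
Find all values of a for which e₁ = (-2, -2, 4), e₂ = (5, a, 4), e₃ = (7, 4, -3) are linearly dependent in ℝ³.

The vectors are dependent exactly when the determinant of the matrix with rows e₁, e₂, e₃ vanishes.
Expanding, det = 26 - 22*a.
Setting this to zero gives a = 13/11.

a = 13/11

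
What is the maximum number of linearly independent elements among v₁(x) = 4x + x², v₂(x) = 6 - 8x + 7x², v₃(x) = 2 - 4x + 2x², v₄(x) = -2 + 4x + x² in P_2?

Represent each element by its coordinate vector in ℝ³.
Form the matrix with v₁, v₂, v₃, v₄ as columns and reduce.
Exactly 3 pivots survive; hence the rank is 3.
(With 4 elements in a 3-dimensional space the rank is at most 3.)

3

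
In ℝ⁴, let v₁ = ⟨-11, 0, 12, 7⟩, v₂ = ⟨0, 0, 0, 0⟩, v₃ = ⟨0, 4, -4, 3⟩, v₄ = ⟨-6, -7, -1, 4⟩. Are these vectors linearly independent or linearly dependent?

One of the vectors is the zero vector, so the set is linearly dependent.

linearly dependent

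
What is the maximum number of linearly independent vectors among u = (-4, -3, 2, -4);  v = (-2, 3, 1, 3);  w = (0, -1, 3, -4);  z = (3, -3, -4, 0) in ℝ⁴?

4

Put the 4×4 matrix [u|v|w|z] into echelon form.
Reduction leaves 4 leading entries, giving rank 4.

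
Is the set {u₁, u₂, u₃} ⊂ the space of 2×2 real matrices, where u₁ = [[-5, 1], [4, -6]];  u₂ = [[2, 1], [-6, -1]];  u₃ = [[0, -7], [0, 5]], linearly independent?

Write each element as a coordinate vector in ℝ⁴ using {E₁₁, E₁₂, E₂₁, E₂₂}.
Place the vectors as rows of a 3×4 matrix and reduce to echelon form.
The reduction yields 3 nonzero rows, so the rank is 3.
Since rank = 3 (the number of vectors), the set is linearly independent.

linearly independent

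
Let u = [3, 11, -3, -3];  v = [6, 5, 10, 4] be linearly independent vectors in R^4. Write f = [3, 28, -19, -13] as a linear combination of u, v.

Since u, v are independent, the coefficients expressing f are uniquely determined by a linear system.
Back-substitution yields (c₁, c₂) = (3, -1).

f = 3u - v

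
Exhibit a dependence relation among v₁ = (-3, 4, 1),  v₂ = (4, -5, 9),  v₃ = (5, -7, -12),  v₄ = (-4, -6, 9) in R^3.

Row-reduce the matrix with v₁, v₂, v₃, v₄ as columns; the null space gives the coefficients.
The free variable yields coefficients (3, 1, 1, 0) (any nonzero multiple also works).

3v₁ + v₂ + v₃ = 0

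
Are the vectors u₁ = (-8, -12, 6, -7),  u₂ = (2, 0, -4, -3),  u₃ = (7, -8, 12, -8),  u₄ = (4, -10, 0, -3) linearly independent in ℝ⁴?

linearly independent

Row-reduce the matrix whose columns are u₁, u₂, u₃, u₄.
The reduction yields 4 nonzero rows, so the rank is 4.
Since rank = 4 (the number of vectors), the set is linearly independent.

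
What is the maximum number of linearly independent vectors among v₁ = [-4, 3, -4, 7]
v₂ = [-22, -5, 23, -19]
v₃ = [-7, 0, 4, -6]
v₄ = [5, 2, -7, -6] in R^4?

3

Apply Gaussian elimination to the matrix whose rows are v₁, v₂, v₃, v₄.
The echelon form has 3 nonzero rows, so the rank is 3.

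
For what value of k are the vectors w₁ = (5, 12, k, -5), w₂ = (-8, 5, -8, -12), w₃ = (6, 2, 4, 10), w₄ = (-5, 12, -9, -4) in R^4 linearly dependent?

k = 34/5

The set is linearly dependent precisely when det[w₁; w₂; w₃; w₄] = 0.
The determinant works out to 612 - 90*k.
Solving 612 - 90*k = 0 yields k = 34/5.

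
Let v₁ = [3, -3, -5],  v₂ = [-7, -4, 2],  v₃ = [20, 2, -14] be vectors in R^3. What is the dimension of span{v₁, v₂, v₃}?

dim = 2

Form the matrix with v₁, v₂, v₃ as columns and reduce.
There are 2 pivot columns, so rank = 2.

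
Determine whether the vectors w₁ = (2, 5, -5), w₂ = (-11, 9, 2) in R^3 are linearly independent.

linearly independent

Row-reduce the matrix whose columns are w₁, w₂.
The reduction yields 2 nonzero rows, so the rank is 2.
Since rank = 2 (the number of vectors), the set is linearly independent.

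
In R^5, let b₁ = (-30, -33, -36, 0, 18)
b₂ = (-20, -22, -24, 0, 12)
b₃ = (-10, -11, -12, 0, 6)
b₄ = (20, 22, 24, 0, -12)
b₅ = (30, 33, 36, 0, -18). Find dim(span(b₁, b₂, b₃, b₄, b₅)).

Apply Gaussian elimination to the matrix whose rows are b₁, b₂, b₃, b₄, b₅.
Exactly 1 pivot survives; hence the rank is 1.

1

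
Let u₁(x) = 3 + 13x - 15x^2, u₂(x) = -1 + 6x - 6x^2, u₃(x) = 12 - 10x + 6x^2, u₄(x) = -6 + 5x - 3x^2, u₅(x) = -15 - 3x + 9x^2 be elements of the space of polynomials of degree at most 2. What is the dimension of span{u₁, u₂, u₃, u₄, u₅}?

Represent each element by its coordinate vector in ℝ³.
Put the 3×5 matrix [u₁|u₂|u₃|u₄|u₅] into echelon form.
There are 2 pivot columns, so rank = 2.
(With 5 elements in a 3-dimensional space the rank is at most 3.)

2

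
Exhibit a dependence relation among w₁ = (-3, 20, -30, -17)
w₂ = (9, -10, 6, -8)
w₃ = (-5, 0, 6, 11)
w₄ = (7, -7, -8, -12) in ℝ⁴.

Solve the homogeneous system with w₁, w₂, w₃, w₄ as columns by row-reducing the coefficient matrix.
The free variable yields coefficients (1, 2, 3, 0) (any nonzero multiple also works).

w₁ + 2w₂ + 3w₃ = 0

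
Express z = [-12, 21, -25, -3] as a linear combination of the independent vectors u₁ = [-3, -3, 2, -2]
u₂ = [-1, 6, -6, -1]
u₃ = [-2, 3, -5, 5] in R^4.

Solve the system with u₁, u₂, u₃ as columns and z as the right-hand side.
Back-substitution yields (c₁, c₂, c₃) = (2, 4, 1).

z = 2u₁ + 4u₂ + u₃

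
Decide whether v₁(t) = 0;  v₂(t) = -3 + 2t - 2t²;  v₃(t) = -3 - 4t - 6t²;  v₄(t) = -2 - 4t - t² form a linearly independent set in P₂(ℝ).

Take coordinates with respect to the standard basis {1, t, t²}.
There are 4 vectors in a 3-dimensional space, so they cannot be linearly independent.

linearly dependent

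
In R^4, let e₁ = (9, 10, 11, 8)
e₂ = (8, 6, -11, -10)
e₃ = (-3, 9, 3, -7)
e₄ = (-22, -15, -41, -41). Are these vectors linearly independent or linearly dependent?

linearly dependent

The matrix [e₁|e₂|e₃|e₄] has determinant 0.
A zero determinant means the columns are linearly dependent.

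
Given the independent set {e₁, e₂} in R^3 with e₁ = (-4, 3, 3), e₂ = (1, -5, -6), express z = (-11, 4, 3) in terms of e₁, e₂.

z = 3e₁ + e₂

Write z = a₁e₁ + a₂e₂ and equate components.
The system has the unique solution (a₁, a₂) = (3, 1).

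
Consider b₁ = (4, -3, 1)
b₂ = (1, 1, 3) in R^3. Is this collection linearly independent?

Row-reduce the matrix whose columns are b₁, b₂.
The reduction yields 2 nonzero rows, so the rank is 2.
Since rank = 2 (the number of vectors), the set is linearly independent.

linearly independent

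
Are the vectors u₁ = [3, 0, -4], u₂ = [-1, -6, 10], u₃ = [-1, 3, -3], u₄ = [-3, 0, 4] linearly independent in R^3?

linearly dependent

There are 4 vectors in a 3-dimensional space, so they cannot be linearly independent.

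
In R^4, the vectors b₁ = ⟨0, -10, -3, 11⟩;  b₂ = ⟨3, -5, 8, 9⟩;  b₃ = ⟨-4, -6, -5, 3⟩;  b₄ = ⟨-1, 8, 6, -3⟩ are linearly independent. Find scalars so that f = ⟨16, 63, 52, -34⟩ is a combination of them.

f = -2b₁ + b₂ - 4b₃ + 3b₄

Since b₁, b₂, b₃, b₄ are independent, the coefficients expressing f are uniquely determined by a linear system.
The system has the unique solution (c₁, …, c₄) = (-2, 1, -4, 3).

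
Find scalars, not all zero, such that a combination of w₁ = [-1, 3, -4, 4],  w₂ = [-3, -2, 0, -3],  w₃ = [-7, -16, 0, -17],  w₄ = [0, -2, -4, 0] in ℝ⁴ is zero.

2w₁ - 3w₂ + w₃ - 2w₄ = 0

Write the vectors as columns of a matrix and find a nonzero vector in its null space.
The free variable yields coefficients (2, -3, 1, -2) (any nonzero multiple also works).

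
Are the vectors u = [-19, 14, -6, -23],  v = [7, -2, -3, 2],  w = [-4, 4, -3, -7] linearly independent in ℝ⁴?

linearly dependent

Row-reduce the matrix whose columns are u, v, w.
The reduction yields 2 nonzero rows, so the rank is 2.
Since rank 2 < 3, the set is linearly dependent.
Indeed u + v - 3w = 0.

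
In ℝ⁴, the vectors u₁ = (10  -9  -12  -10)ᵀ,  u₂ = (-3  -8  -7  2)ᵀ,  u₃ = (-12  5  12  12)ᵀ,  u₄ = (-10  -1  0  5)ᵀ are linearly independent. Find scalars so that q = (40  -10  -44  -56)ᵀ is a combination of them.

Since u₁, u₂, u₃, u₄ are independent, the coefficients expressing q are uniquely determined by a linear system.
Row-reducing the augmented matrix gives the unique coefficients (α₁, …, α₄) = (2, -4, -4, 4).

q = 2u₁ - 4u₂ - 4u₃ + 4u₄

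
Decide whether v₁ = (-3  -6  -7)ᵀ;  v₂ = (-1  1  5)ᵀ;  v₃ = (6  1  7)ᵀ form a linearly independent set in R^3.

linearly independent

Form the 3×3 matrix with these as columns; its determinant is -179.
A nonzero determinant means the columns are linearly independent.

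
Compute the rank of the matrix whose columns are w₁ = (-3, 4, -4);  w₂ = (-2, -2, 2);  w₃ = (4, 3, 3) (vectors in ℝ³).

Row-reduce the 3×3 matrix with these as rows.
The echelon form has 3 nonzero rows, so the rank is 3.

rank 3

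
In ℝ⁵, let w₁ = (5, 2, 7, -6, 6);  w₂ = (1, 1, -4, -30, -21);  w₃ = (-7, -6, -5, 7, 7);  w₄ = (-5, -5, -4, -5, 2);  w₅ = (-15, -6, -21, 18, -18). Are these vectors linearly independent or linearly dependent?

linearly dependent

The matrix [w₁|w₂|w₃|w₄|w₅] has determinant 0.
A zero determinant means the columns are linearly dependent.
Indeed w₁ + w₂ + 3w₃ - 3w₄ = 0.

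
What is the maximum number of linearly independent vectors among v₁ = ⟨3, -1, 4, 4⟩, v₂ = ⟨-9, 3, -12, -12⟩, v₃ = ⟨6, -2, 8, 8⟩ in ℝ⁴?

Row-reduce the 3×4 matrix with these as rows.
There is 1 pivot column, so rank = 1.

1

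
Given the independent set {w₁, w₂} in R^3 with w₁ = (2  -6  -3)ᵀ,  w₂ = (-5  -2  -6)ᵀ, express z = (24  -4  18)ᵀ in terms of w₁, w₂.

Since w₁, w₂ are independent, the coefficients expressing z are uniquely determined by a linear system.
Back-substitution yields (a₁, a₂) = (2, -4).

z = 2w₁ - 4w₂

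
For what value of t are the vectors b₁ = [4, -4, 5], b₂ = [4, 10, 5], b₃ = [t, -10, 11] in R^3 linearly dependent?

t = 44/5

Place the vectors as rows of a 3×3 matrix; dependence ⇔ determinant zero.
The determinant works out to 616 - 70*t.
Solving 616 - 70*t = 0 yields t = 44/5.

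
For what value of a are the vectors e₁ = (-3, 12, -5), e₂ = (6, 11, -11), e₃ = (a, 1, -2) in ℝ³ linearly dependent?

a = 21/11

The vectors are dependent exactly when the determinant of the matrix with rows e₁, e₂, e₃ vanishes.
The determinant works out to 147 - 77*a.
Setting this to zero gives a = 21/11.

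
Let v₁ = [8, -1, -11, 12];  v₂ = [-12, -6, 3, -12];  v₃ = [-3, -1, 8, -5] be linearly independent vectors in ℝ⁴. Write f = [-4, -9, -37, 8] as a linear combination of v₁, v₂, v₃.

Set up the augmented matrix [v₁ | v₂ | v₃ | f] and row-reduce.
Row-reducing the augmented matrix gives the unique coefficients (c₁, c₂, c₃) = (1, 2, -4).

f = v₁ + 2v₂ - 4v₃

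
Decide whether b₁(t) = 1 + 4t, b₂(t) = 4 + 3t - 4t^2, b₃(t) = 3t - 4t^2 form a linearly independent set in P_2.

Write each element as a coordinate vector in ℝ³ using {1, t, t^2}.
Row-reduce the matrix whose columns are b₁, b₂, b₃.
The reduction yields 3 nonzero rows, so the rank is 3.
Since rank = 3 (the number of vectors), the set is linearly independent.

linearly independent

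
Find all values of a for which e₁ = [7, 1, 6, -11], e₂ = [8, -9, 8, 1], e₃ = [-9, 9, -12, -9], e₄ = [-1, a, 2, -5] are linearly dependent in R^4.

The vectors are dependent exactly when the determinant of the matrix with rows e₁, e₂, e₃, e₄ vanishes.
Cofactor expansion gives det = 222*a - 3330.
Setting this to zero gives a = 15.

a = 15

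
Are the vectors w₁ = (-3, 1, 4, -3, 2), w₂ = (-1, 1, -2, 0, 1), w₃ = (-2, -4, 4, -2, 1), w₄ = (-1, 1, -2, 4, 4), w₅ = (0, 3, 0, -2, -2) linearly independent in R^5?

The matrix [w₁|w₂|w₃|w₄|w₅] has determinant -148.
A nonzero determinant means the columns are linearly independent.

linearly independent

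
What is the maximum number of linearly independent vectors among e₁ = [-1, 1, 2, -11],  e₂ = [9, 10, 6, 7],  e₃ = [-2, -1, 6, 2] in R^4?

Form the matrix with e₁, e₂, e₃ as columns and reduce.
There are 3 pivot columns, so rank = 3.

3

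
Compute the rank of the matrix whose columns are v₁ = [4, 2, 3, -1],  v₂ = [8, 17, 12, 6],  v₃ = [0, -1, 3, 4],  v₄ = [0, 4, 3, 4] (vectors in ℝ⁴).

rank 3

Put the 4×4 matrix [v₁|v₂|v₃|v₄] into echelon form.
The echelon form has 3 nonzero rows, so the rank is 3.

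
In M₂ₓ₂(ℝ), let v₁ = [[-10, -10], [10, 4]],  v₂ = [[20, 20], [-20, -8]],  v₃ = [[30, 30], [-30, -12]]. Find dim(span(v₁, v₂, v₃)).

dim = 1

Represent each element by its coordinate vector in ℝ⁴.
Row-reduce the 3×4 matrix with these as rows.
Reduction leaves 1 leading entry, giving rank 1.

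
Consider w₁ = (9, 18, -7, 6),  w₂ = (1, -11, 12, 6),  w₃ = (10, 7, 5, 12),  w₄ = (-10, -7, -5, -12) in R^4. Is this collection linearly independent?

linearly dependent

The matrix [w₁|w₂|w₃|w₄] has determinant 0.
A zero determinant means the columns are linearly dependent.
Indeed w₁ + w₂ - w₃ = 0.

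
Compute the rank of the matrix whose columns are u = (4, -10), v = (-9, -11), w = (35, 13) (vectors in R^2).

Apply Gaussian elimination to the matrix whose rows are u, v, w.
There are 2 pivot columns, so rank = 2.
(With 3 elements in a 2-dimensional space the rank is at most 2.)

rank 2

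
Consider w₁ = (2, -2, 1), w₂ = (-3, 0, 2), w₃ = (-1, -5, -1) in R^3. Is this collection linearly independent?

Place the vectors as rows of a 3×3 matrix and reduce to echelon form.
The reduction yields 3 nonzero rows, so the rank is 3.
Since rank = 3 (the number of vectors), the set is linearly independent.

linearly independent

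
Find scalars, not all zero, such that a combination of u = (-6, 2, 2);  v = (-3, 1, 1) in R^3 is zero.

u - 2v = 0

Set up α₁u + α₂v = 0 and solve the homogeneous system.
The free variable yields coefficients (1, -2) (any nonzero multiple also works).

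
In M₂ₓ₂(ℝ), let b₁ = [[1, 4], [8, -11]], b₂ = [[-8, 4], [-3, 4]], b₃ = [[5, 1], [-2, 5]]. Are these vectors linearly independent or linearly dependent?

linearly independent

Write each element as a coordinate vector in ℝ⁴ using {E₁₁, E₁₂, E₂₁, E₂₂}.
Row-reduce the matrix whose columns are b₁, b₂, b₃.
The reduction yields 3 nonzero rows, so the rank is 3.
Since rank = 3 (the number of vectors), the set is linearly independent.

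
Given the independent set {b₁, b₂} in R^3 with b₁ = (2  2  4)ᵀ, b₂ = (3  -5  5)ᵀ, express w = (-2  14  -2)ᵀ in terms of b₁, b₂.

w = 2b₁ - 2b₂

Set up the augmented matrix [b₁ | b₂ | w] and row-reduce.
The system has the unique solution (α₁, α₂) = (2, -2).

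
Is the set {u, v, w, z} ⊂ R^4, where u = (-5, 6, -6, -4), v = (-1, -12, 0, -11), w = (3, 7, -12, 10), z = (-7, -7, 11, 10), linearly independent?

The matrix [u|v|w|z] has determinant -25863.
A nonzero determinant means the columns are linearly independent.

linearly independent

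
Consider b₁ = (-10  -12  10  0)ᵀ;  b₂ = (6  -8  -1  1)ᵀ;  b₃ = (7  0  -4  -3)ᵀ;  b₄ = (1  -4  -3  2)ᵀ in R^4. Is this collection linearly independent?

linearly independent

Form the 4×4 matrix with these as columns; its determinant is -1944.
A nonzero determinant means the columns are linearly independent.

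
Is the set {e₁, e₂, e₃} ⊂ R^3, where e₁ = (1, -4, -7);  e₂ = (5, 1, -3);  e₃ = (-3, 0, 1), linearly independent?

Place the vectors as rows of a 3×3 matrix and reduce to echelon form.
The reduction yields 3 nonzero rows, so the rank is 3.
Since rank = 3 (the number of vectors), the set is linearly independent.

linearly independent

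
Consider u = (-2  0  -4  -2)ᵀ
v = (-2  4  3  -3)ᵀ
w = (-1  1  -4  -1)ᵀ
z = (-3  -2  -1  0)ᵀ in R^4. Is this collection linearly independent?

Row-reduce the matrix whose columns are u, v, w, z.
The reduction yields 4 nonzero rows, so the rank is 4.
Since rank = 4 (the number of vectors), the set is linearly independent.

linearly independent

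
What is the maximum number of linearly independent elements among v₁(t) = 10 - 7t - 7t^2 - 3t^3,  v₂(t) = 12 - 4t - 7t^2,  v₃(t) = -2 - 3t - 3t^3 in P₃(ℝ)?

2

Use coordinates relative to {1, t, …, t^3}.
Row-reduce the 3×4 matrix with these as rows.
The echelon form has 2 nonzero rows, so the rank is 2.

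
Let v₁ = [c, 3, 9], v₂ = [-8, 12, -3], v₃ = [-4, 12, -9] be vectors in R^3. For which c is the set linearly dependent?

c = -17/2

The vectors are dependent exactly when the determinant of the matrix with rows v₁, v₂, v₃ vanishes.
Expanding, det = -72*c - 612.
Solving -72*c - 612 = 0 yields c = -17/2.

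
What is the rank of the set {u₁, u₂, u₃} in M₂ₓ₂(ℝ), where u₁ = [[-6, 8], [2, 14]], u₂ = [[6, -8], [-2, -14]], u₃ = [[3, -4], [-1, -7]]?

rank 1

Use coordinates relative to {E₁₁, E₁₂, E₂₁, E₂₂}.
Form the matrix with u₁, u₂, u₃ as columns and reduce.
Reduction leaves 1 leading entry, giving rank 1.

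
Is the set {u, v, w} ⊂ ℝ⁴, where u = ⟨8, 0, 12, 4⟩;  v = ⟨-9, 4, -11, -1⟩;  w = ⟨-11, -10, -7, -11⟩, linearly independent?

Row-reduce the matrix whose columns are u, v, w.
The reduction yields 3 nonzero rows, so the rank is 3.
Since rank = 3 (the number of vectors), the set is linearly independent.

linearly independent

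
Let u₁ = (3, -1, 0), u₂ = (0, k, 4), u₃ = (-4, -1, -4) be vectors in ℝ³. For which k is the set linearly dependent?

k = 7/3

The vectors are dependent exactly when the determinant of the matrix with rows u₁, u₂, u₃ vanishes.
The determinant works out to 28 - 12*k.
This vanishes exactly when k = 7/3.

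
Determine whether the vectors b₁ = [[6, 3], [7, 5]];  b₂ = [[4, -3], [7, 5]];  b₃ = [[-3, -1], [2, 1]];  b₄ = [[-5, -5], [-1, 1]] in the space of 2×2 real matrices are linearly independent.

Take coordinates with respect to the standard basis {E₁₁, E₁₂, E₂₁, E₂₂}.
The matrix [b₁|b₂|b₃|b₄] has determinant -342.
A nonzero determinant means the columns are linearly independent.

linearly independent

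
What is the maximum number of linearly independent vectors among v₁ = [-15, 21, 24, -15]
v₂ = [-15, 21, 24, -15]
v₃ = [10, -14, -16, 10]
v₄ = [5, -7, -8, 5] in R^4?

Row-reduce the 4×4 matrix with these as rows.
Reduction leaves 1 leading entry, giving rank 1.

1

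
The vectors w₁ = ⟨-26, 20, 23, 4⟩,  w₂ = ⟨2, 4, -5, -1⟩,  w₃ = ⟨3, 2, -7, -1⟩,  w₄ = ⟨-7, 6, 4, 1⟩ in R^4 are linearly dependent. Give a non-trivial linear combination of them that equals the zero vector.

w₁ - 2w₂ + 3w₃ - 3w₄ = 0

Solve the homogeneous system with w₁, w₂, w₃, w₄ as columns by row-reducing the coefficient matrix.
The free variable yields coefficients (1, -2, 3, -3) (any nonzero multiple also works).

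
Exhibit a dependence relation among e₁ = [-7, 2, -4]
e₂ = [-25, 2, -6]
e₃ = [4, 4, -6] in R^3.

3e₁ - e₂ - e₃ = 0

Set up α₁e₁ + … + α₃e₃ = 0 and solve the homogeneous system.
One solution (up to scaling) is (3, -1, -1).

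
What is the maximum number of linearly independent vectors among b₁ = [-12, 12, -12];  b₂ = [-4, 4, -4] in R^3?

Row-reduce the 2×3 matrix with these as rows.
The echelon form has 1 nonzero row, so the rank is 1.

1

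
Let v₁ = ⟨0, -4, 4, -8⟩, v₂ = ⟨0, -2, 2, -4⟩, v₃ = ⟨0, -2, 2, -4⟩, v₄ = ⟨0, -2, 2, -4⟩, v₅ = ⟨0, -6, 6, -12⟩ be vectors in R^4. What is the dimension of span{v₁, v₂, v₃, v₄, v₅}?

dim = 1

Row-reduce the 5×4 matrix with these as rows.
Exactly 1 pivot survives; hence the rank is 1.
(With 5 elements in a 4-dimensional space the rank is at most 4.)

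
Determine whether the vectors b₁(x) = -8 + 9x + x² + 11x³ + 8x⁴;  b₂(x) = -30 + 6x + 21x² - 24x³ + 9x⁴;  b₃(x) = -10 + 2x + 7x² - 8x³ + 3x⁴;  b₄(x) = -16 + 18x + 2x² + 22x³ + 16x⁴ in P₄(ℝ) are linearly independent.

Write each element as a coordinate vector in ℝ⁵ using {1, x, …, x⁴}.
Place the vectors as rows of a 4×5 matrix and reduce to echelon form.
The reduction yields 2 nonzero rows, so the rank is 2.
Since rank 2 < 4, the set is linearly dependent.
Indeed b₂ - 3b₃ = 0.

linearly dependent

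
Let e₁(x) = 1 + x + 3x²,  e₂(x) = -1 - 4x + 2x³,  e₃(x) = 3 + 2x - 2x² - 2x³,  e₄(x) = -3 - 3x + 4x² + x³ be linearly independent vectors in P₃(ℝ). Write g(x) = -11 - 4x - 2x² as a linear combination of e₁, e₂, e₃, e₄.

g = -4e₁ - 2e₂ - e₃ + 2e₄

Work in coordinates with respect to the standard basis {1, x, …, x³}.
Solve the system with e₁, e₂, e₃, e₄ as columns and g as the right-hand side.
The system has the unique solution (α₁, …, α₄) = (-4, -2, -1, 2).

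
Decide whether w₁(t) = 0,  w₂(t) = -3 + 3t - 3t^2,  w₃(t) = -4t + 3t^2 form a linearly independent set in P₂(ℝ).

linearly dependent

Write each element as a coordinate vector in ℝ³ using {1, t, t^2}.
One of the vectors is the zero vector, so the set is linearly dependent.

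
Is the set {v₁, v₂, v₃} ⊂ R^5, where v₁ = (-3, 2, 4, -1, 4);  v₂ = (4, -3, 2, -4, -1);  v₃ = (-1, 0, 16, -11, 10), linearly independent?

Place the vectors as rows of a 3×5 matrix and reduce to echelon form.
The reduction yields 2 nonzero rows, so the rank is 2.
Since rank 2 < 3, the set is linearly dependent.
Indeed 3v₁ + 2v₂ - v₃ = 0.

linearly dependent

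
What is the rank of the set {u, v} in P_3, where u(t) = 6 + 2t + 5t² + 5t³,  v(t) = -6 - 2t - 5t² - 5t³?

1

Represent each element by its coordinate vector in ℝ⁴.
Form the matrix with u, v as columns and reduce.
There is 1 pivot column, so rank = 1.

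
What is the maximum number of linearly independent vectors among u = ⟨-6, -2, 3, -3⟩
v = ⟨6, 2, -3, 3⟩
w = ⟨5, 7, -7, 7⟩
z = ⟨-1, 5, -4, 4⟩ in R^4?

Apply Gaussian elimination to the matrix whose rows are u, v, w, z.
There are 2 pivot columns, so rank = 2.

2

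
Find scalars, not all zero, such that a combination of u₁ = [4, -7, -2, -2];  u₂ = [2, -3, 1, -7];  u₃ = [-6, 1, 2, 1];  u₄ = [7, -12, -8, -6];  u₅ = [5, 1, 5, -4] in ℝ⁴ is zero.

u₁ + u₂ - u₃ - u₄ - u₅ = 0

Solve the homogeneous system with u₁, u₂, u₃, u₄, u₅ as columns by row-reducing the coefficient matrix.
One solution (up to scaling) is (1, 1, -1, -1, -1).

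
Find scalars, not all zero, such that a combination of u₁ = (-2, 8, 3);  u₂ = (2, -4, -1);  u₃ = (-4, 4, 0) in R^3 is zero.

u₁ + 3u₂ + u₃ = 0

Write the vectors as columns of a matrix and find a nonzero vector in its null space.
One solution (up to scaling) is (1, 3, 1).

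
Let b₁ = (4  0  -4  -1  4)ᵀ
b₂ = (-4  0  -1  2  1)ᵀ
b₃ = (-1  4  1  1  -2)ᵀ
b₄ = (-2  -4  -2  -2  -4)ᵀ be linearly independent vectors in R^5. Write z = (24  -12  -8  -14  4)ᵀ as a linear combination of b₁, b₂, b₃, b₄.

z = 2b₁ - 4b₂ - 2b₃ + b₄

Since b₁, b₂, b₃, b₄ are independent, the coefficients expressing z are uniquely determined by a linear system.
Row-reducing the augmented matrix gives the unique coefficients (a₁, …, a₄) = (2, -4, -2, 1).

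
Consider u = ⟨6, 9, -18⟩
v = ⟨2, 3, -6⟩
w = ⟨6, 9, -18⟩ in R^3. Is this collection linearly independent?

One vector is a scalar multiple of another, so the set is dependent.

linearly dependent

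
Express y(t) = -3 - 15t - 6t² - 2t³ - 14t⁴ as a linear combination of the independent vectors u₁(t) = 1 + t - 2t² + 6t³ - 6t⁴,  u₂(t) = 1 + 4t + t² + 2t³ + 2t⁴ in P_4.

Take coordinate vectors relative to {1, t, …, t⁴}.
Since u₁, u₂ are independent, the coefficients expressing y are uniquely determined by a linear system.
Row-reducing the augmented matrix gives the unique coefficients (c₁, c₂) = (1, -4).

y = u₁ - 4u₂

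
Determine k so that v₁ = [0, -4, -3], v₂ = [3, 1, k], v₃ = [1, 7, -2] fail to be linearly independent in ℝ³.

k = -21

Place the vectors as rows of a 3×3 matrix; dependence ⇔ determinant zero.
Cofactor expansion gives det = -4*k - 84.
This vanishes exactly when k = -21.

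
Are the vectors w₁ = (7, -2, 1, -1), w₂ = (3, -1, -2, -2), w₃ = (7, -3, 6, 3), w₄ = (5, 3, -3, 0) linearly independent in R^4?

linearly independent

The matrix [w₁|w₂|w₃|w₄] has determinant -129.
A nonzero determinant means the columns are linearly independent.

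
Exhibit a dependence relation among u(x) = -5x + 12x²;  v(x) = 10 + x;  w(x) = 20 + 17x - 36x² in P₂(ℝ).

Pass to coordinate vectors relative to the basis {1, x, x²}.
Row-reduce the matrix with u, v, w as columns; the null space gives the coefficients.
A generator of the null space is (3, -2, 1).

3u - 2v + w = 0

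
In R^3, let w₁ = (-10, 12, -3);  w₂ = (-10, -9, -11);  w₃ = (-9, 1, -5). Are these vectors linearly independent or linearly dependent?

Form the 3×3 matrix with these as columns; its determinant is 301.
A nonzero determinant means the columns are linearly independent.

linearly independent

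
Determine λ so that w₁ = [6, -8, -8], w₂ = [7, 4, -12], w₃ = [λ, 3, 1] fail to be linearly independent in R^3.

λ = -1

The set is linearly dependent precisely when det[w₁; w₂; w₃] = 0.
Cofactor expansion gives det = 128*λ + 128.
This vanishes exactly when λ = -1.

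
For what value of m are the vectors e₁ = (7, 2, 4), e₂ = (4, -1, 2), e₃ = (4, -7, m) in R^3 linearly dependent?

m = 6/5

Dependence holds iff the 3×3 matrix [e₁ e₂ e₃] is singular.
The determinant works out to 18 - 15*m.
Setting this to zero gives m = 6/5.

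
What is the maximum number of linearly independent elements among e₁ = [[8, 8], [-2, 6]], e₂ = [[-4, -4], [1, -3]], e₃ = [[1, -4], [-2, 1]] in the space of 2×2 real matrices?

2

Represent each element by its coordinate vector in ℝ⁴.
Form the matrix with e₁, e₂, e₃ as columns and reduce.
Reduction leaves 2 leading entries, giving rank 2.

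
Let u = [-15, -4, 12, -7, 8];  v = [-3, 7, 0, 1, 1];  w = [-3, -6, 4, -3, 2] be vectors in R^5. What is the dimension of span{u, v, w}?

Row-reduce the 3×5 matrix with these as rows.
Exactly 2 pivots survive; hence the rank is 2.

dim = 2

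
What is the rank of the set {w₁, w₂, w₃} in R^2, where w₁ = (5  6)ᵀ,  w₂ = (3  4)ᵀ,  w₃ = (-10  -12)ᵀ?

Put the 2×3 matrix [w₁|w₂|w₃] into echelon form.
There are 2 pivot columns, so rank = 2.
(With 3 elements in a 2-dimensional space the rank is at most 2.)

2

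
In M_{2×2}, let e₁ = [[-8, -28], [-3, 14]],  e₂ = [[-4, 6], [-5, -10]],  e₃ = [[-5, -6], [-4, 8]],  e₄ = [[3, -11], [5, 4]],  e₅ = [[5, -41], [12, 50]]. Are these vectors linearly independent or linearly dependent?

linearly dependent

Take coordinates with respect to the standard basis {E₁₁, E₁₂, E₂₁, E₂₂}.
There are 5 vectors in a 4-dimensional space, so they cannot be linearly independent.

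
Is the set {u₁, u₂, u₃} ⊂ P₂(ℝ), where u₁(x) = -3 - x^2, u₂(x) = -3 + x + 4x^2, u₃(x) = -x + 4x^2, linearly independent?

Write each element as a coordinate vector in ℝ³ using {1, x, x^2}.
The matrix [u₁|u₂|u₃] has determinant -27.
A nonzero determinant means the columns are linearly independent.

linearly independent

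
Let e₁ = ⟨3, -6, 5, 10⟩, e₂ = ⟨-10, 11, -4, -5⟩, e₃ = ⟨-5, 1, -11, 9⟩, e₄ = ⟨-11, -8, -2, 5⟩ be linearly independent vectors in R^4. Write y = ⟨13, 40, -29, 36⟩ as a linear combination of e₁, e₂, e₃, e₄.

Solve the system with e₁, e₂, e₃, e₄ as columns and y as the right-hand side.
Row-reducing the augmented matrix gives the unique coefficients (α₁, …, α₄) = (3, 2, 4, -4).

y = 3e₁ + 2e₂ + 4e₃ - 4e₄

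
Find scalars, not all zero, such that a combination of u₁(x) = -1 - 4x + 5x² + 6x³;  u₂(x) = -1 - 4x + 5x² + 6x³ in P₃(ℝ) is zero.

u₁ - u₂ = 0

Write each element as a vector in ℝ⁴ using {1, x, …, x³}.
Write the vectors as columns of a matrix and find a nonzero vector in its null space.
One solution (up to scaling) is (1, -1).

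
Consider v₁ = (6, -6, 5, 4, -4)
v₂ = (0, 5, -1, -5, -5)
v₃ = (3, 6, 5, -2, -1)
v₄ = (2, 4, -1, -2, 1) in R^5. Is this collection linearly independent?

linearly independent

Place the vectors as rows of a 4×5 matrix and reduce to echelon form.
The reduction yields 4 nonzero rows, so the rank is 4.
Since rank = 4 (the number of vectors), the set is linearly independent.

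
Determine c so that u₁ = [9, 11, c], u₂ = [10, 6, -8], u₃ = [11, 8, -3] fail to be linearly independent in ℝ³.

c = 16

Place the vectors as rows of a 3×3 matrix; dependence ⇔ determinant zero.
The determinant works out to 14*c - 224.
This vanishes exactly when c = 16.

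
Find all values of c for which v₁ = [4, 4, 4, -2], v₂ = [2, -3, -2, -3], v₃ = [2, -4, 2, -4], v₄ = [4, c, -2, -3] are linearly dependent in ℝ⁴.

The vectors are dependent exactly when the determinant of the matrix with rows v₁, v₂, v₃, v₄ vanishes.
Cofactor expansion gives det = 48*c - 24.
Setting this to zero gives c = 1/2.

c = 1/2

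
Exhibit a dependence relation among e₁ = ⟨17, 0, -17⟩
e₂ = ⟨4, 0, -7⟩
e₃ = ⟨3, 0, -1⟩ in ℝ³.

e₁ - 2e₂ - 3e₃ = 0

Solve the homogeneous system with e₁, e₂, e₃ as columns by row-reducing the coefficient matrix.
One solution (up to scaling) is (1, -2, -3).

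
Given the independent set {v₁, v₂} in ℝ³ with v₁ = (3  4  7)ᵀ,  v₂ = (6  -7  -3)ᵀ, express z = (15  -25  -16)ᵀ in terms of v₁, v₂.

Write z = c₁v₁ + c₂v₂ and equate components.
The system has the unique solution (c₁, c₂) = (-1, 3).

z = -v₁ + 3v₂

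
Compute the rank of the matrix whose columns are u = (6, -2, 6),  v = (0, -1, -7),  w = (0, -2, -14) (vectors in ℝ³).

Put the 3×3 matrix [u|v|w] into echelon form.
The echelon form has 2 nonzero rows, so the rank is 2.

rank 2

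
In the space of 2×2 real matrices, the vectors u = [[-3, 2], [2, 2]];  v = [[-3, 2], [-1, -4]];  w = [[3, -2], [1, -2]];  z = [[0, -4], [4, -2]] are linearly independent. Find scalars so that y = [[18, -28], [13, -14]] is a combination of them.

y = -3u - v + 2w + 4z

Take coordinate vectors relative to {E₁₁, E₁₂, E₂₁, E₂₂}.
Since u, v, w, z are independent, the coefficients expressing y are uniquely determined by a linear system.
Back-substitution yields (a₁, …, a₄) = (-3, -1, 2, 4).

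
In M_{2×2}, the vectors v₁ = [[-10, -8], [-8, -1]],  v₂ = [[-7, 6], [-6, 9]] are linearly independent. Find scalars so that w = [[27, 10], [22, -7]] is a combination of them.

Take coordinate vectors relative to {E₁₁, E₁₂, E₂₁, E₂₂}.
Since v₁, v₂ are independent, the coefficients expressing w are uniquely determined by a linear system.
Row-reducing the augmented matrix gives the unique coefficients (a₁, a₂) = (-2, -1).

w = -2v₁ - v₂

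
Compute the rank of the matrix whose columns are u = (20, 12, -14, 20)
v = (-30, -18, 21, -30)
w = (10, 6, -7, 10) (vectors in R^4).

Row-reduce the 3×4 matrix with these as rows.
There is 1 pivot column, so rank = 1.

1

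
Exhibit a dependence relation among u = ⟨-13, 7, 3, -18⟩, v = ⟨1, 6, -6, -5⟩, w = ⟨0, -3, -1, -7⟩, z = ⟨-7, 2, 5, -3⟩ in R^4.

Write the vectors as columns of a matrix and find a nonzero vector in its null space.
A generator of the null space is (1, -1, -1, -2).

u - v - w - 2z = 0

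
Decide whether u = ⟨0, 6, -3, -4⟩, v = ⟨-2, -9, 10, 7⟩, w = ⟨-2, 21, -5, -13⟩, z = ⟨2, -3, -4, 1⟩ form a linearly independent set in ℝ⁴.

linearly dependent

Row-reduce the matrix whose columns are u, v, w, z.
The reduction yields 2 nonzero rows, so the rank is 2.
Since rank 2 < 4, the set is linearly dependent.
Indeed 5u + v - w = 0.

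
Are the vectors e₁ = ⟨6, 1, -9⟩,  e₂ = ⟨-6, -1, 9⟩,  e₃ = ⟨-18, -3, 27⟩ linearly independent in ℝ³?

linearly dependent

Place the vectors as rows of a 3×3 matrix and reduce to echelon form.
The reduction yields 1 nonzero row, so the rank is 1.
Since rank 1 < 3, the set is linearly dependent.
Indeed e₁ + e₂ = 0.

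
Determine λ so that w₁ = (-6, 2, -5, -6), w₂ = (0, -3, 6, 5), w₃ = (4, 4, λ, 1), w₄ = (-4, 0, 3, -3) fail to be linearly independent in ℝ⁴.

Place the vectors as rows of a 4×4 matrix; dependence ⇔ determinant zero.
Expanding, det = -22*λ - 550.
This vanishes exactly when λ = -25.

λ = -25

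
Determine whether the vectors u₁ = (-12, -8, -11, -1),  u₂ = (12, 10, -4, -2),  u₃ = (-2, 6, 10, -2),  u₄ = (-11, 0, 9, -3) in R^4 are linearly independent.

The matrix [u₁|u₂|u₃|u₄] has determinant 1996.
A nonzero determinant means the columns are linearly independent.

linearly independent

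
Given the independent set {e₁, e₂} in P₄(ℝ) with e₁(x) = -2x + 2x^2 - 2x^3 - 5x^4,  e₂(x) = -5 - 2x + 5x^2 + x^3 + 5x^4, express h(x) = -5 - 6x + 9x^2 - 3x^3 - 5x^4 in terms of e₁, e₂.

Work in coordinates with respect to the standard basis {1, x, …, x^4}.
Since e₁, e₂ are independent, the coefficients expressing h are uniquely determined by a linear system.
Row-reducing the augmented matrix gives the unique coefficients (α₁, α₂) = (2, 1).

h = 2e₁ + e₂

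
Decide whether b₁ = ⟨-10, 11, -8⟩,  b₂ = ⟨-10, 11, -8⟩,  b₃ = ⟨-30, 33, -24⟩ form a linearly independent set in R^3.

Place the vectors as rows of a 3×3 matrix and reduce to echelon form.
The reduction yields 1 nonzero row, so the rank is 1.
Since rank 1 < 3, the set is linearly dependent.
Indeed b₁ - b₂ = 0.

linearly dependent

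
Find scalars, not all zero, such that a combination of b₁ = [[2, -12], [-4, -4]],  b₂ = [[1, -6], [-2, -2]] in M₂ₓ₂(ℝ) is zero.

b₁ - 2b₂ = 0

Pass to coordinate vectors relative to the basis {E₁₁, E₁₂, E₂₁, E₂₂}.
Write the vectors as columns of a matrix and find a nonzero vector in its null space.
The free variable yields coefficients (1, -2) (any nonzero multiple also works).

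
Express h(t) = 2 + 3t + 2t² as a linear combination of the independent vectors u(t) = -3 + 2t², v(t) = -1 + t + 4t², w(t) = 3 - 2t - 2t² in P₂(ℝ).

Identify each element with its coordinate vector in ℝ³ via {1, t, t²}.
Since u, v, w are independent, the coefficients expressing h are uniquely determined by a linear system.
The system has the unique solution (α₁, α₂, α₃) = (-2, 1, -1).

h = -2u + v - w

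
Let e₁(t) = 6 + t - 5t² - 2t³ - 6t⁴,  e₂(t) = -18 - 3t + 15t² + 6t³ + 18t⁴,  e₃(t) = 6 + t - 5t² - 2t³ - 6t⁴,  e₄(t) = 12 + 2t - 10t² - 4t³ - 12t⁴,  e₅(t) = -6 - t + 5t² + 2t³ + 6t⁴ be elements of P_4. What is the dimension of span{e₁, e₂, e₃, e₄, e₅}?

1

Pass to coordinate vectors with respect to the basis {1, t, …, t⁴}.
Row-reduce the 5×5 matrix with these as rows.
The echelon form has 1 nonzero row, so the rank is 1.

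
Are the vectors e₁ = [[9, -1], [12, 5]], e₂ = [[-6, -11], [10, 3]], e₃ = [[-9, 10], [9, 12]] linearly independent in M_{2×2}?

linearly independent

Take coordinates with respect to the standard basis {E₁₁, E₁₂, E₂₁, E₂₂}.
Row-reduce the matrix whose columns are e₁, e₂, e₃.
The reduction yields 3 nonzero rows, so the rank is 3.
Since rank = 3 (the number of vectors), the set is linearly independent.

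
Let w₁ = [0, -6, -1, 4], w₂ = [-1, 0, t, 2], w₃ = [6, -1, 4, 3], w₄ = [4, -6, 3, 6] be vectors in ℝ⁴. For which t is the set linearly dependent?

The set is linearly dependent precisely when det[w₁; w₂; w₃; w₄] = 0.
Cofactor expansion gives det = 94 - 16*t.
Solving 94 - 16*t = 0 yields t = 47/8.

t = 47/8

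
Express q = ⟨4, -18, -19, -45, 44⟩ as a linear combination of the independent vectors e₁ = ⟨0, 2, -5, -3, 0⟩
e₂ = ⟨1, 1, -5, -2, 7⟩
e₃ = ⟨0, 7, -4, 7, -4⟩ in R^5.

Set up the augmented matrix [e₁ | e₂ | e₃ | q] and row-reduce.
The system has the unique solution (c₁, c₂, c₃) = (3, 4, -4).

q = 3e₁ + 4e₂ - 4e₃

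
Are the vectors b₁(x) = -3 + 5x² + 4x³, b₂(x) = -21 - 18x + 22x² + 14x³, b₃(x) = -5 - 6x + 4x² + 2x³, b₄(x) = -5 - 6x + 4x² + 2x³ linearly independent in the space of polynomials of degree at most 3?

linearly dependent

Write each element as a coordinate vector in ℝ⁴ using {1, x, …, x³}.
Two of the vectors are equal, giving an immediate dependence.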